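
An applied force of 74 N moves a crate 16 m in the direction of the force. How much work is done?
W = F·d = (74)(16) = 1184 J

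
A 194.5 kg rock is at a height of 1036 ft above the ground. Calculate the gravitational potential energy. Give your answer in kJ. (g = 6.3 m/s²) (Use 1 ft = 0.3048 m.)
Convert to SI: m = 194.5 kg, h = 315.773 m
PE = mgh = (194.5)(6.3)(315.773) = 386932 J = 386.9 kJ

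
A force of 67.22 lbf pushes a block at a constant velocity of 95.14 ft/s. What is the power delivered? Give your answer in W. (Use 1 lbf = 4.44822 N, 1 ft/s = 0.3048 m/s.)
Convert to SI: F = 299.009 N, v = 28.9987 m/s
P = Fv = (299.009)(28.9987) = 8671 W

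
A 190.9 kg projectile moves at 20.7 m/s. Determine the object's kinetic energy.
KE = ½mv² = ½(190.9)(20.7)² = 40900 J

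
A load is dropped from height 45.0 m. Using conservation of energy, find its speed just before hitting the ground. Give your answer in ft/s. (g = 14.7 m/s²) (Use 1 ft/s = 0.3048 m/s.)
mgh = ½mv² ⇒ v = √(2gh) = √(2·14.7·45.0) = 36.3731 m/s = 119.3 ft/s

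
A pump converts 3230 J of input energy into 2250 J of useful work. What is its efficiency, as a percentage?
η = W_out/W_in = 2250/3230 = 69.66%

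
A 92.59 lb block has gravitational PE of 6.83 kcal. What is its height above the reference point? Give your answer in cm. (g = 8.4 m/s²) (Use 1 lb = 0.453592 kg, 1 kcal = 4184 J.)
Convert to SI: m = 41.9981 kg, PE = 28576.7 J
h = PE/(mg) = 28576.7/(41.9981·8.4) = 81.0035 m = 8100 cm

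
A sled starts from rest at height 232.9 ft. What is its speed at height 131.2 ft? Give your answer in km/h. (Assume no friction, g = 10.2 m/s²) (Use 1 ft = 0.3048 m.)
Convert to SI: h₁−h₂ = 30.9982 m
mgh₁ = mgh₂ + ½mv² ⇒ v = √(2g(h₁−h₂)) = √(2·10.2·30.9982) = 25.1468 m/s = 90.53 km/h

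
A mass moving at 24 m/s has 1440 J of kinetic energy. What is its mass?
m = 2·KE/v² = 2·1440/(24)² = 5.0 kg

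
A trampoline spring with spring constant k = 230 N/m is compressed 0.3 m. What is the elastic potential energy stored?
PE = ½kx² = ½(230)(0.3)² = 10.35 J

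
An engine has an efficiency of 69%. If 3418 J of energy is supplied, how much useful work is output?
W_out = η·W_in = 0.69·3418 = 2358.42 J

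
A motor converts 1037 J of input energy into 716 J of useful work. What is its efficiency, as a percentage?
η = W_out/W_in = 716/1037 = 69.05%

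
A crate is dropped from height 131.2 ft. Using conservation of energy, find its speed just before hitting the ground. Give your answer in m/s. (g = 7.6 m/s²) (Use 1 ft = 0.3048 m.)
Convert to SI: h = 39.9898 m
mgh = ½mv² ⇒ v = √(2gh) = √(2·7.6·39.9898) = 24.65 m/s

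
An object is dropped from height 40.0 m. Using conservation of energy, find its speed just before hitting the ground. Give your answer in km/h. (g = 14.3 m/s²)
mgh = ½mv² ⇒ v = √(2gh) = √(2·14.3·40.0) = 33.8231 m/s = 121.8 km/h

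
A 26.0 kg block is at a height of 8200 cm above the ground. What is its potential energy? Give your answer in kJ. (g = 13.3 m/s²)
Convert to SI: m = 26.0 kg, h = 82.0 m
PE = mgh = (26.0)(13.3)(82.0) = 28355.6 J = 28.36 kJ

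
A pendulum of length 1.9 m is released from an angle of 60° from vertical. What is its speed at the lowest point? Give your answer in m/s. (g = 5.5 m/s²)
h = L(1 − cosθ) = 1.9(1 − cos60°) = 0.95 m
v = √(2gh) = √(2·5.5·0.95) = 3.233 m/s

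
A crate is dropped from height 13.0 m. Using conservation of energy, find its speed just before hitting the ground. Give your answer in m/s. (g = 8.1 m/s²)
mgh = ½mv² ⇒ v = √(2gh) = √(2·8.1·13.0) = 14.51 m/s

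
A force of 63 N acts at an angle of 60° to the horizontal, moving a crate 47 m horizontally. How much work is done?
W = F·d·cosθ = (63)(47)cos(60°) = 1481 J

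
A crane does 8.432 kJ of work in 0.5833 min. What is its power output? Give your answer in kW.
Convert to SI: W = 8432.0 J, t = 34.998 s
P = W/t = 8432.0/34.998 = 240.928 W = 0.2409 kW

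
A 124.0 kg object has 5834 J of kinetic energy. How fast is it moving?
v = √(2·KE/m) = √(2·5834/124.0) = 9.7 m/s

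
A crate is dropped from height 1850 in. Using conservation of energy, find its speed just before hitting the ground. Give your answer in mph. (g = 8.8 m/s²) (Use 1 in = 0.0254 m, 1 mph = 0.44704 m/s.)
Convert to SI: h = 46.99 m
mgh = ½mv² ⇒ v = √(2gh) = √(2·8.8·46.99) = 28.758 m/s = 64.33 mph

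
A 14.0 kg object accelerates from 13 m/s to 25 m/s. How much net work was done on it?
W = ΔKE = ½m(v₂² − v₁²) = ½(14.0)(25² − 13²) = 3192.0 J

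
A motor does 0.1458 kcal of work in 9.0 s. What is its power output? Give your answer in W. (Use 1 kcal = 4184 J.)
Convert to SI: W = 610.027 J, t = 9.0 s
P = W/t = 610.027/9.0 = 67.78 W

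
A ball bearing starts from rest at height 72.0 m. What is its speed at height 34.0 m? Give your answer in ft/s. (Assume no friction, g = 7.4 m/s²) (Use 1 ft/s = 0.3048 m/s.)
mgh₁ = mgh₂ + ½mv² ⇒ v = √(2g(h₁−h₂)) = √(2·7.4·38.0) = 23.715 m/s = 77.81 ft/s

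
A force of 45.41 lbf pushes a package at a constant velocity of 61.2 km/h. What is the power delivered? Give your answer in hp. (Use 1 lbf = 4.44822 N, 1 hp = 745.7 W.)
Convert to SI: F = 201.994 N, v = 17.0 m/s
P = Fv = (201.994)(17.0) = 3433.89 W = 4.605 hp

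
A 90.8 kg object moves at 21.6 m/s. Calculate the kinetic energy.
KE = ½mv² = ½(90.8)(21.6)² = 21180 J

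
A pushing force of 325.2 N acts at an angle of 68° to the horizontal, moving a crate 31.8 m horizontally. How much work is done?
W = F·d·cosθ = (325.2)(31.8)cos(68°) = 3874 J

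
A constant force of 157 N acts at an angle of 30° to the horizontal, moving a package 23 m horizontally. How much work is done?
W = F·d·cosθ = (157)(23)cos(30°) = 3127 J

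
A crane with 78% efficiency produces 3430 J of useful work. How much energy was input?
W_in = W_out/η = 3430/0.78 = 4397 J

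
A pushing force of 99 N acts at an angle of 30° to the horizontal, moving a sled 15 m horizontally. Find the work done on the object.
W = F·d·cosθ = (99)(15)cos(30°) = 1286 J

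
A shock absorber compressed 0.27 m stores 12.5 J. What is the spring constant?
k = 2·PE/x² = 2·12.5/(0.27)² = 342.9 N/m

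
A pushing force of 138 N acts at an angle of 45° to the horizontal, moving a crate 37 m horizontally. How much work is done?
W = F·d·cosθ = (138)(37)cos(45°) = 3610 J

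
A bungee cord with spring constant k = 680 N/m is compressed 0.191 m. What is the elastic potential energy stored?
PE = ½kx² = ½(680)(0.191)² = 12.4 J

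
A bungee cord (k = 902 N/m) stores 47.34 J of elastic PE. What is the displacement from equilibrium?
x = √(2·PE/k) = √(2·47.34/902) = 0.324 m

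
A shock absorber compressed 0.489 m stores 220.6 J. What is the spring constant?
k = 2·PE/x² = 2·220.6/(0.489)² = 1845 N/m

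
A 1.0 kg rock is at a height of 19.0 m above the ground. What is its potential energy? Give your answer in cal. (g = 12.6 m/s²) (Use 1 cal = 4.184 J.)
PE = mgh = (1.0)(12.6)(19.0) = 239.4 J = 57.22 cal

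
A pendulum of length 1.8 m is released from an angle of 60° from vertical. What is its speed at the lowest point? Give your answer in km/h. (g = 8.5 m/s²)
h = L(1 − cosθ) = 1.8(1 − cos60°) = 0.9 m
v = √(2gh) = √(2·8.5·0.9) = 3.91152 m/s = 14.08 km/h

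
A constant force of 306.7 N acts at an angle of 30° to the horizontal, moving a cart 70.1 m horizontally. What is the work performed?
W = F·d·cosθ = (306.7)(70.1)cos(30°) = 18620 J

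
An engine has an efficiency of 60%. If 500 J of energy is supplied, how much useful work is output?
W_out = η·W_in = 0.6·500 = 300.0 J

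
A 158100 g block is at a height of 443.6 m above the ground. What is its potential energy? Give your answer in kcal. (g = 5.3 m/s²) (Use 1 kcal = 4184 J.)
Convert to SI: m = 158.1 kg, h = 443.6 m
PE = mgh = (158.1)(5.3)(443.6) = 371706 J = 88.84 kcal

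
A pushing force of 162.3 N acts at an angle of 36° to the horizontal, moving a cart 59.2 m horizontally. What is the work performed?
W = F·d·cosθ = (162.3)(59.2)cos(36°) = 7773 J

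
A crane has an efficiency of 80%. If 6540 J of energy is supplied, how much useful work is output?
W_out = η·W_in = 0.8·6540 = 5232.0 J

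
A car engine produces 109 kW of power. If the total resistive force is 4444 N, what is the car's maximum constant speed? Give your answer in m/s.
P = Fv ⇒ v = P/F = 109000 W/4444.0 N = 24.53 m/s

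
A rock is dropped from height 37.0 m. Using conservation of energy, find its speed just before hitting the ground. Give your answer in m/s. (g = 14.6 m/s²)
mgh = ½mv² ⇒ v = √(2gh) = √(2·14.6·37.0) = 32.87 m/s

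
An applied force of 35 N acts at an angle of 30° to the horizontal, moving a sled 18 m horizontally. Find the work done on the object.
W = F·d·cosθ = (35)(18)cos(30°) = 545.6 J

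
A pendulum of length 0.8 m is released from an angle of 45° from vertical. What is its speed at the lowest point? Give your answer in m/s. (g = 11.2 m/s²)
h = L(1 − cosθ) = 0.8(1 − cos45°) = 0.234315 m
v = √(2gh) = √(2·11.2·0.234315) = 2.291 m/s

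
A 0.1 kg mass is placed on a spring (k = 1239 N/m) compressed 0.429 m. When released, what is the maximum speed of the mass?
½kx² = ½mv² ⇒ v = x√(k/m) = (0.429)√(1239/0.1) = 47.75 m/s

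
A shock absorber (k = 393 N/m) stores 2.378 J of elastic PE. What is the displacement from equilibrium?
x = √(2·PE/k) = √(2·2.378/393) = 0.11 m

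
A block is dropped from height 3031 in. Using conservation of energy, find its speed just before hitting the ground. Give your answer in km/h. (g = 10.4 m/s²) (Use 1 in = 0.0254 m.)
Convert to SI: h = 76.9874 m
mgh = ½mv² ⇒ v = √(2gh) = √(2·10.4·76.9874) = 40.0167 m/s = 144.1 km/h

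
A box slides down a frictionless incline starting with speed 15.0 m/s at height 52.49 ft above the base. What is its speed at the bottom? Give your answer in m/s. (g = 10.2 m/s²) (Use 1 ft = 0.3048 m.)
Convert to SI: v₀ = 15.0 m/s, h = 15.999 m
½mv₀² + mgh = ½mv² ⇒ v = √(v₀² + 2gh) = √(15.0² + 2·10.2·15.999) = 23.48 m/s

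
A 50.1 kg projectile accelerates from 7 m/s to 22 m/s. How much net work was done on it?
W = ΔKE = ½m(v₂² − v₁²) = ½(50.1)(22² − 7²) = 10896.75 J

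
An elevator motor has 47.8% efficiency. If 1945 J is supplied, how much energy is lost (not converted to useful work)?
W_lost = W_in(1 − η) = 1945·(1 − 0.478) = 1015 J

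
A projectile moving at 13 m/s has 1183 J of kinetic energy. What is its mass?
m = 2·KE/v² = 2·1183/(13)² = 14.0 kg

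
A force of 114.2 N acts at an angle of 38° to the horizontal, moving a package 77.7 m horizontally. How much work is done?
W = F·d·cosθ = (114.2)(77.7)cos(38°) = 6992 J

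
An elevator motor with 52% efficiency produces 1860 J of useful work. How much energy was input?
W_in = W_out/η = 1860/0.52 = 3577 J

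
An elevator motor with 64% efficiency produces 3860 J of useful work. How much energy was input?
W_in = W_out/η = 3860/0.64 = 6031 J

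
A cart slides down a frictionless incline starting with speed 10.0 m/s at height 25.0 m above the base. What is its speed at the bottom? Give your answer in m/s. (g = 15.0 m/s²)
½mv₀² + mgh = ½mv² ⇒ v = √(v₀² + 2gh) = √(10.0² + 2·15.0·25.0) = 29.15 m/s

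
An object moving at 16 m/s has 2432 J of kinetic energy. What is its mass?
m = 2·KE/v² = 2·2432/(16)² = 19.0 kg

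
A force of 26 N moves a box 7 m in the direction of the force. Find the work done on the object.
W = F·d = (26)(7) = 182.0 J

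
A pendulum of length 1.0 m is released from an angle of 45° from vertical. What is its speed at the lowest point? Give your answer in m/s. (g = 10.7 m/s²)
h = L(1 − cosθ) = 1.0(1 − cos45°) = 0.292893 m
v = √(2gh) = √(2·10.7·0.292893) = 2.504 m/s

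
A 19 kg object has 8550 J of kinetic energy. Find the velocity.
v = √(2·KE/m) = √(2·8550/19) = 30.0 m/s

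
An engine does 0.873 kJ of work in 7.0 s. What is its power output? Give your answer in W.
Convert to SI: W = 873.0 J, t = 7.0 s
P = W/t = 873.0/7.0 = 124.7 W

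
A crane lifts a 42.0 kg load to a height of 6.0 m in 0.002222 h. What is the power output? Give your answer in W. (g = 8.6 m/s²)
Convert to SI: m = 42.0 kg, h = 6.0 m, t = 7.9992 s
P = mgh/t = (42.0)(8.6)(6.0)/7.9992 = 270.9 W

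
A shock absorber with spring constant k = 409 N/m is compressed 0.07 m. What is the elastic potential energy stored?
PE = ½kx² = ½(409)(0.07)² = 1.002 J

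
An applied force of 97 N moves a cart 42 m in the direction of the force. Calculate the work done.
W = F·d = (97)(42) = 4074 J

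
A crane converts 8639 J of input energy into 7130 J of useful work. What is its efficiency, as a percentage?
η = W_out/W_in = 7130/8639 = 82.53%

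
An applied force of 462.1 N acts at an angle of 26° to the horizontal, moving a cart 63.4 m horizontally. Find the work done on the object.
W = F·d·cosθ = (462.1)(63.4)cos(26°) = 26330 J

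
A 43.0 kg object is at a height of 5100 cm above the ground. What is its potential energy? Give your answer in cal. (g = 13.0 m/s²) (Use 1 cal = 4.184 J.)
Convert to SI: m = 43.0 kg, h = 51.0 m
PE = mgh = (43.0)(13.0)(51.0) = 28509.0 J = 6814 cal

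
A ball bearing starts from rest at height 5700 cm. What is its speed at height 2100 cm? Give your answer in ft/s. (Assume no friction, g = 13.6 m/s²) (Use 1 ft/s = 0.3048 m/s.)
Convert to SI: h₁−h₂ = 36.0 m
mgh₁ = mgh₂ + ½mv² ⇒ v = √(2g(h₁−h₂)) = √(2·13.6·36.0) = 31.2922 m/s = 102.7 ft/s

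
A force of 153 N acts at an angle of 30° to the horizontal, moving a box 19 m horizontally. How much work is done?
W = F·d·cosθ = (153)(19)cos(30°) = 2518 J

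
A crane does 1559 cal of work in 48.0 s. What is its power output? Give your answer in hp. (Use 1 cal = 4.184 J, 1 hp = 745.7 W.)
Convert to SI: W = 6522.86 J, t = 48.0 s
P = W/t = 6522.86/48.0 = 135.893 W = 0.1822 hp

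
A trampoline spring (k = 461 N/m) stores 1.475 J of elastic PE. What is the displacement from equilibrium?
x = √(2·PE/k) = √(2·1.475/461) = 0.07999 m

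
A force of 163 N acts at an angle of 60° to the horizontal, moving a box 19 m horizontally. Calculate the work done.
W = F·d·cosθ = (163)(19)cos(60°) = 1549 J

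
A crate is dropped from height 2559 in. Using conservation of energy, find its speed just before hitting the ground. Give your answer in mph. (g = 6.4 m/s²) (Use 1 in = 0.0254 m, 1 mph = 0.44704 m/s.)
Convert to SI: h = 64.9986 m
mgh = ½mv² ⇒ v = √(2gh) = √(2·6.4·64.9986) = 28.8441 m/s = 64.52 mph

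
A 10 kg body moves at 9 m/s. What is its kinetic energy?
KE = ½mv² = ½(10)(9)² = 405.0 J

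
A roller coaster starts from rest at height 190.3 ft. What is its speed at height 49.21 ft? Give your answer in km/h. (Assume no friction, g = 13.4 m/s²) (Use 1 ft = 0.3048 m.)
Convert to SI: h₁−h₂ = 43.0042 m
mgh₁ = mgh₂ + ½mv² ⇒ v = √(2g(h₁−h₂)) = √(2·13.4·43.0042) = 33.9487 m/s = 122.2 km/h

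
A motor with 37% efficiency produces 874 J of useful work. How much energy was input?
W_in = W_out/η = 874/0.37 = 2362 J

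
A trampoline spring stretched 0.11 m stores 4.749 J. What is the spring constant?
k = 2·PE/x² = 2·4.749/(0.11)² = 785.0 N/m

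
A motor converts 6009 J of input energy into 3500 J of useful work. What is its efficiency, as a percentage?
η = W_out/W_in = 3500/6009 = 58.25%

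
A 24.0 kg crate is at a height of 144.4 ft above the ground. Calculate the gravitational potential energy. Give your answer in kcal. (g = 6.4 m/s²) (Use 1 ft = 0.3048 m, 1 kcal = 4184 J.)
Convert to SI: m = 24.0 kg, h = 44.0131 m
PE = mgh = (24.0)(6.4)(44.0131) = 6760.42 J = 1.616 kcal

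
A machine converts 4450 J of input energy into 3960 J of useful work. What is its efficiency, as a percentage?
η = W_out/W_in = 3960/4450 = 88.99%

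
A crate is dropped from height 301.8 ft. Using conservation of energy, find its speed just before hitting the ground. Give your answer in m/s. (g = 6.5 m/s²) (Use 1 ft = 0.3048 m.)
Convert to SI: h = 91.9886 m
mgh = ½mv² ⇒ v = √(2gh) = √(2·6.5·91.9886) = 34.58 m/s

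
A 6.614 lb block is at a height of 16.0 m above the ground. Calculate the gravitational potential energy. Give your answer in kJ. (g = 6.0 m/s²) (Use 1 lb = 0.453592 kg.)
Convert to SI: m = 3.00006 kg, h = 16.0 m
PE = mgh = (3.00006)(6.0)(16.0) = 288.006 J = 0.288 kJ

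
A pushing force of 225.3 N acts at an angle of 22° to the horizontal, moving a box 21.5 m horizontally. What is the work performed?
W = F·d·cosθ = (225.3)(21.5)cos(22°) = 4491 J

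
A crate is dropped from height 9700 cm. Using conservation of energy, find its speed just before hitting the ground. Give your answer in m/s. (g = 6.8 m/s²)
Convert to SI: h = 97.0 m
mgh = ½mv² ⇒ v = √(2gh) = √(2·6.8·97.0) = 36.32 m/s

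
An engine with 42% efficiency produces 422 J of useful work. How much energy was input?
W_in = W_out/η = 422/0.42 = 1005 J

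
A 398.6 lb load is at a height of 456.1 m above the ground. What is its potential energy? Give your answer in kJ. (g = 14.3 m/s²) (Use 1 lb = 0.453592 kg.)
Convert to SI: m = 180.802 kg, h = 456.1 m
PE = mgh = (180.802)(14.3)(456.1) = 1179230 J = 1179 kJ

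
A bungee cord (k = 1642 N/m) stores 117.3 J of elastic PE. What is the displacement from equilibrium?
x = √(2·PE/k) = √(2·117.3/1642) = 0.378 m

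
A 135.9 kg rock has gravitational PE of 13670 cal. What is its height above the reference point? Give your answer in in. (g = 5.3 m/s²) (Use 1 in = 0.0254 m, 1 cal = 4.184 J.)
Convert to SI: m = 135.9 kg, PE = 57195.3 J
h = PE/(mg) = 57195.3/(135.9·5.3) = 79.4081 m = 3126 in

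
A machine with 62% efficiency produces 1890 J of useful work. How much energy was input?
W_in = W_out/η = 1890/0.62 = 3048 J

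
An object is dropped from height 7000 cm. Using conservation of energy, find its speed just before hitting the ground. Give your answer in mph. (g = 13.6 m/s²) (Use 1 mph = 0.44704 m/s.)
Convert to SI: h = 70.0 m
mgh = ½mv² ⇒ v = √(2gh) = √(2·13.6·70.0) = 43.6348 m/s = 97.61 mph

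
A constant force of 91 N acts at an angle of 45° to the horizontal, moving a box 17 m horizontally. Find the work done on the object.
W = F·d·cosθ = (91)(17)cos(45°) = 1094 J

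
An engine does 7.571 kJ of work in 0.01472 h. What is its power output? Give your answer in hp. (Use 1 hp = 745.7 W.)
Convert to SI: W = 7571.0 J, t = 52.992 s
P = W/t = 7571.0/52.992 = 142.871 W = 0.1916 hp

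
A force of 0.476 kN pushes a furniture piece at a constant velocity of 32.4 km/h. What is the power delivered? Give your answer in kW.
Convert to SI: F = 476.0 N, v = 9.0 m/s
P = Fv = (476.0)(9.0) = 4284.0 W = 4.284 kW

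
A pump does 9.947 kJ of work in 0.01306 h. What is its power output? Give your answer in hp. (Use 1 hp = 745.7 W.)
Convert to SI: W = 9947.0 J, t = 47.016 s
P = W/t = 9947.0/47.016 = 211.566 W = 0.2837 hp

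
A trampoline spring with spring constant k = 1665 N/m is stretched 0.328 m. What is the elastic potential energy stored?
PE = ½kx² = ½(1665)(0.328)² = 89.56 J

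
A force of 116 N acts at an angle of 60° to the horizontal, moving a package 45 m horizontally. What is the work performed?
W = F·d·cosθ = (116)(45)cos(60°) = 2610 J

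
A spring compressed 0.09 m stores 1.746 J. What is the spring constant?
k = 2·PE/x² = 2·1.746/(0.09)² = 431.1 N/m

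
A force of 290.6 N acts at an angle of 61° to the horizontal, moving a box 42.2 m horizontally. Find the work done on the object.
W = F·d·cosθ = (290.6)(42.2)cos(61°) = 5945 J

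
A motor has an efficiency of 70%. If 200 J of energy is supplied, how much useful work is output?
W_out = η·W_in = 0.7·200 = 140.0 J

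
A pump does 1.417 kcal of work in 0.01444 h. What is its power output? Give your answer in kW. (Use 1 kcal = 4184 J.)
Convert to SI: W = 5928.73 J, t = 51.984 s
P = W/t = 5928.73/51.984 = 114.049 W = 0.114 kW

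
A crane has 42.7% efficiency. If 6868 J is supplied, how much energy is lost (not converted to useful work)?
W_lost = W_in(1 − η) = 6868·(1 − 0.427) = 3935 J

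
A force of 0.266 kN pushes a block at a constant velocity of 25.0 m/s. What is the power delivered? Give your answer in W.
Convert to SI: F = 266.0 N, v = 25.0 m/s
P = Fv = (266.0)(25.0) = 6650 W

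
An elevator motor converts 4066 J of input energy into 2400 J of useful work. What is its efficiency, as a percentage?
η = W_out/W_in = 2400/4066 = 59.03%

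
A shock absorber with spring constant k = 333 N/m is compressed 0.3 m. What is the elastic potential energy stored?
PE = ½kx² = ½(333)(0.3)² = 14.99 J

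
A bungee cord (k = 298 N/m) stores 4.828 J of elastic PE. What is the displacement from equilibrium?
x = √(2·PE/k) = √(2·4.828/298) = 0.18 m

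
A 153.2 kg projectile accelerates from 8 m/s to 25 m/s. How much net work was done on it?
W = ΔKE = ½m(v₂² − v₁²) = ½(153.2)(25² − 8²) = 42972.6 J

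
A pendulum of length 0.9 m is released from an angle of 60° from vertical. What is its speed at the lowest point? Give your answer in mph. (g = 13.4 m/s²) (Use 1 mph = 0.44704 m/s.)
h = L(1 − cosθ) = 0.9(1 − cos60°) = 0.45 m
v = √(2gh) = √(2·13.4·0.45) = 3.47275 m/s = 7.768 mph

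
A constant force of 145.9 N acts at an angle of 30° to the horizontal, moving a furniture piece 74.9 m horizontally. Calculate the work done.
W = F·d·cosθ = (145.9)(74.9)cos(30°) = 9464 J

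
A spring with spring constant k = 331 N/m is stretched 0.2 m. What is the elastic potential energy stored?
PE = ½kx² = ½(331)(0.2)² = 6.62 J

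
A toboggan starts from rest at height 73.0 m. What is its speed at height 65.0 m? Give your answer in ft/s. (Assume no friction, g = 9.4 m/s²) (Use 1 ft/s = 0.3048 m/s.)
mgh₁ = mgh₂ + ½mv² ⇒ v = √(2g(h₁−h₂)) = √(2·9.4·8.0) = 12.2638 m/s = 40.24 ft/s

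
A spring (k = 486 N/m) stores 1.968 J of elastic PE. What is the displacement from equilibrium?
x = √(2·PE/k) = √(2·1.968/486) = 0.08999 m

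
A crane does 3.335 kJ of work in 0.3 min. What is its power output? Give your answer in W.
Convert to SI: W = 3335.0 J, t = 18.0 s
P = W/t = 3335.0/18.0 = 185.3 W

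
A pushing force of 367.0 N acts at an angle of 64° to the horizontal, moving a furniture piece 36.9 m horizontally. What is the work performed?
W = F·d·cosθ = (367.0)(36.9)cos(64°) = 5937 J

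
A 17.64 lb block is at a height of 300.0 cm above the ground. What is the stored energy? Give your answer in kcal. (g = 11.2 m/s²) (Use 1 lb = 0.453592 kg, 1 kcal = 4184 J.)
Convert to SI: m = 8.00136 kg, h = 3.0 m
PE = mgh = (8.00136)(11.2)(3.0) = 268.846 J = 0.06426 kcal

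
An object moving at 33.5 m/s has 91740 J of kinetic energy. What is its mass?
m = 2·KE/v² = 2·91740/(33.5)² = 163.5 kg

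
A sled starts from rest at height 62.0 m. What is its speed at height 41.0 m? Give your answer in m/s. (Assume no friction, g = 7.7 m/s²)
mgh₁ = mgh₂ + ½mv² ⇒ v = √(2g(h₁−h₂)) = √(2·7.7·21.0) = 17.98 m/s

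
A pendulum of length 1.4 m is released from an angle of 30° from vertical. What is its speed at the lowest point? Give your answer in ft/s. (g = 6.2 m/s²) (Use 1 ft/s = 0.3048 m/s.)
h = L(1 − cosθ) = 1.4(1 − cos30°) = 0.187564 m
v = √(2gh) = √(2·6.2·0.187564) = 1.52506 m/s = 5.003 ft/s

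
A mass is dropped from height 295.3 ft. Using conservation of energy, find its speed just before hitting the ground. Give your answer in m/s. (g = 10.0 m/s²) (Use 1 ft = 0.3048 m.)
Convert to SI: h = 90.0074 m
mgh = ½mv² ⇒ v = √(2gh) = √(2·10.0·90.0074) = 42.43 m/s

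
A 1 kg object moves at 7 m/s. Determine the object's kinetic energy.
KE = ½mv² = ½(1)(7)² = 24.5 J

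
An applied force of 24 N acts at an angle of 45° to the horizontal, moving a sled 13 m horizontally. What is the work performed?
W = F·d·cosθ = (24)(13)cos(45°) = 220.6 J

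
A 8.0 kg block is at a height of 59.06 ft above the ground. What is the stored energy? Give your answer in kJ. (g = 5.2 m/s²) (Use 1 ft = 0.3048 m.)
Convert to SI: m = 8.0 kg, h = 18.0015 m
PE = mgh = (8.0)(5.2)(18.0015) = 748.862 J = 0.7489 kJ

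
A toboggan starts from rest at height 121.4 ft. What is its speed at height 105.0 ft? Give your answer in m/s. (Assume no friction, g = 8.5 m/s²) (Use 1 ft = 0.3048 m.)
Convert to SI: h₁−h₂ = 4.99872 m
mgh₁ = mgh₂ + ½mv² ⇒ v = √(2g(h₁−h₂)) = √(2·8.5·4.99872) = 9.218 m/s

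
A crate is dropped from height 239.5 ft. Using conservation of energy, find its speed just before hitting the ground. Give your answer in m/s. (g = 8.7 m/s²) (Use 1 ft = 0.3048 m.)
Convert to SI: h = 72.9996 m
mgh = ½mv² ⇒ v = √(2gh) = √(2·8.7·72.9996) = 35.64 m/s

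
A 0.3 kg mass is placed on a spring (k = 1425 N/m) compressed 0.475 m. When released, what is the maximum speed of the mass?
½kx² = ½mv² ⇒ v = x√(k/m) = (0.475)√(1425/0.3) = 32.74 m/s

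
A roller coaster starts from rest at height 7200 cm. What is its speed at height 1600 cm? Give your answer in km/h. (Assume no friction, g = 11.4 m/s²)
Convert to SI: h₁−h₂ = 56.0 m
mgh₁ = mgh₂ + ½mv² ⇒ v = √(2g(h₁−h₂)) = √(2·11.4·56.0) = 35.7323 m/s = 128.6 km/h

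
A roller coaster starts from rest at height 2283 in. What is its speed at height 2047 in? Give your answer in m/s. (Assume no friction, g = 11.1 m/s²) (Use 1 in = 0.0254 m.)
Convert to SI: h₁−h₂ = 5.9944 m
mgh₁ = mgh₂ + ½mv² ⇒ v = √(2g(h₁−h₂)) = √(2·11.1·5.9944) = 11.54 m/s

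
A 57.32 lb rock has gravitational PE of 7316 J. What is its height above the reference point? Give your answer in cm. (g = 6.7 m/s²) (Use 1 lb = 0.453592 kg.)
Convert to SI: m = 25.9999 kg, PE = 7316.0 J
h = PE/(mg) = 7316.0/(25.9999·6.7) = 41.9979 m = 4200 cm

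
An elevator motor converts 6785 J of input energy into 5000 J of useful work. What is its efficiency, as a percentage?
η = W_out/W_in = 5000/6785 = 73.69%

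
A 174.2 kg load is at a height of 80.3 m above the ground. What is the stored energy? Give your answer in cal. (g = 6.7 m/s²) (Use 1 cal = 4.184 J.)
PE = mgh = (174.2)(6.7)(80.3) = 93721.3 J = 22400 cal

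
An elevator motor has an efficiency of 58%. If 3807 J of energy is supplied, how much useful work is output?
W_out = η·W_in = 0.58·3807 = 2208.06 J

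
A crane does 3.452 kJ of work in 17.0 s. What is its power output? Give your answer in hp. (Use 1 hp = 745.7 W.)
Convert to SI: W = 3452.0 J, t = 17.0 s
P = W/t = 3452.0/17.0 = 203.059 W = 0.2723 hp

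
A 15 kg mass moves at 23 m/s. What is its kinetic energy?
KE = ½mv² = ½(15)(23)² = 3967.5 J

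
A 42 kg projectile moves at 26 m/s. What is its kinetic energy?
KE = ½mv² = ½(42)(26)² = 14196.0 J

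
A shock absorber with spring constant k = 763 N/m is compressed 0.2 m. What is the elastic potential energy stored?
PE = ½kx² = ½(763)(0.2)² = 15.26 J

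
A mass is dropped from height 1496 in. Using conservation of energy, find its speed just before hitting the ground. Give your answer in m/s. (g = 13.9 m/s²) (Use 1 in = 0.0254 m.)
Convert to SI: h = 37.9984 m
mgh = ½mv² ⇒ v = √(2gh) = √(2·13.9·37.9984) = 32.5 m/s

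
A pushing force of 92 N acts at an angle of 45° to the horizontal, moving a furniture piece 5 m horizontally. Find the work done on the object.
W = F·d·cosθ = (92)(5)cos(45°) = 325.3 J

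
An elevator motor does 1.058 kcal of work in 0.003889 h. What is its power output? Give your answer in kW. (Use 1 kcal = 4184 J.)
Convert to SI: W = 4426.67 J, t = 14.0004 s
P = W/t = 4426.67/14.0004 = 316.182 W = 0.3162 kW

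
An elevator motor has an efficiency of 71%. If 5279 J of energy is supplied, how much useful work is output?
W_out = η·W_in = 0.71·5279 = 3748.09 J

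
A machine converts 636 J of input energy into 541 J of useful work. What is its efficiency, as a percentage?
η = W_out/W_in = 541/636 = 85.06%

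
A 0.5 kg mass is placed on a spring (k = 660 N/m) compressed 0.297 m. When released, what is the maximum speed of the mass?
½kx² = ½mv² ⇒ v = x√(k/m) = (0.297)√(660/0.5) = 10.79 m/s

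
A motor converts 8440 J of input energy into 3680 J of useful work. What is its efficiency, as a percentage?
η = W_out/W_in = 3680/8440 = 43.6%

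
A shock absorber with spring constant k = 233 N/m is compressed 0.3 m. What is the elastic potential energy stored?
PE = ½kx² = ½(233)(0.3)² = 10.49 J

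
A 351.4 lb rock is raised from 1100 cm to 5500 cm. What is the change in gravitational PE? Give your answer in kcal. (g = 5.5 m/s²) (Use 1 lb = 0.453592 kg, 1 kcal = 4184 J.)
Convert to SI: m = 159.392 kg, Δh = 44.0 m
ΔPE = mgΔh = (159.392)(5.5)(44.0) = 38572.9 J = 9.219 kcal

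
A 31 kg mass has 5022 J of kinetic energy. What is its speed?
v = √(2·KE/m) = √(2·5022/31) = 18.0 m/s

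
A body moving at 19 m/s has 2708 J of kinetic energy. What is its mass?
m = 2·KE/v² = 2·2708/(19)² = 15.0 kg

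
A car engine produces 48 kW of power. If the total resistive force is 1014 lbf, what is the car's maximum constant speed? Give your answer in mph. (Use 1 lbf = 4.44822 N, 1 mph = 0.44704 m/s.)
Convert to SI: F = 4510.5 N
P = Fv ⇒ v = P/F = 48000 W/4510.5 N = 10.6418 m/s = 23.81 mph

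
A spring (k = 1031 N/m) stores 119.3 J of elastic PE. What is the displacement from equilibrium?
x = √(2·PE/k) = √(2·119.3/1031) = 0.4811 m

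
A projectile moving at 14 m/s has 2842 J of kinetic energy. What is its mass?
m = 2·KE/v² = 2·2842/(14)² = 29.0 kg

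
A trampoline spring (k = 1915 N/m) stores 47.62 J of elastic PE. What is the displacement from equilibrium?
x = √(2·PE/k) = √(2·47.62/1915) = 0.223 m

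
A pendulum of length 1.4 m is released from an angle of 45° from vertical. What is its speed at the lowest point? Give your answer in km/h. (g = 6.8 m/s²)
h = L(1 − cosθ) = 1.4(1 − cos45°) = 0.410051 m
v = √(2gh) = √(2·6.8·0.410051) = 2.3615 m/s = 8.501 km/h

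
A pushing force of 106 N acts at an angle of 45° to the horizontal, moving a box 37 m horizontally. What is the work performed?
W = F·d·cosθ = (106)(37)cos(45°) = 2773 J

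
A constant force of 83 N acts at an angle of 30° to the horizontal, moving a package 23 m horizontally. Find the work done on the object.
W = F·d·cosθ = (83)(23)cos(30°) = 1653 J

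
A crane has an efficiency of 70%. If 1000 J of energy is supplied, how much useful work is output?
W_out = η·W_in = 0.7·1000 = 700.0 J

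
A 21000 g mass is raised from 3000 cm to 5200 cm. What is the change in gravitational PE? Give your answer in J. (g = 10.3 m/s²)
Convert to SI: m = 21.0 kg, Δh = 22.0 m
ΔPE = mgΔh = (21.0)(10.3)(22.0) = 4759 J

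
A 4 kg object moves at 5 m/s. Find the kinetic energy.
KE = ½mv² = ½(4)(5)² = 50.0 J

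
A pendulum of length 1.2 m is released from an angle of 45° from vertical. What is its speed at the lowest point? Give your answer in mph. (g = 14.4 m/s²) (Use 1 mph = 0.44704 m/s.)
h = L(1 − cosθ) = 1.2(1 − cos45°) = 0.351472 m
v = √(2gh) = √(2·14.4·0.351472) = 3.18157 m/s = 7.117 mph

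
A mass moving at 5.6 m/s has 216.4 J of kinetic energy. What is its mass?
m = 2·KE/v² = 2·216.4/(5.6)² = 13.8 kg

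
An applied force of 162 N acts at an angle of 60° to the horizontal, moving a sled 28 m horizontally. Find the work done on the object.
W = F·d·cosθ = (162)(28)cos(60°) = 2268 J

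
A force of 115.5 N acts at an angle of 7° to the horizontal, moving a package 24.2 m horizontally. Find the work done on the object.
W = F·d·cosθ = (115.5)(24.2)cos(7°) = 2774 J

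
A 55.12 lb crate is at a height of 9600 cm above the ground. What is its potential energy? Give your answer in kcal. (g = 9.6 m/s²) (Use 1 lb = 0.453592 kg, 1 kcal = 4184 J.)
Convert to SI: m = 25.002 kg, h = 96.0 m
PE = mgh = (25.002)(9.6)(96.0) = 23041.8 J = 5.507 kcal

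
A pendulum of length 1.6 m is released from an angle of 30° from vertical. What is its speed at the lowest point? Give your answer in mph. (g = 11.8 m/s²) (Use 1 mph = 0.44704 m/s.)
h = L(1 − cosθ) = 1.6(1 − cos30°) = 0.214359 m
v = √(2gh) = √(2·11.8·0.214359) = 2.2492 m/s = 5.031 mph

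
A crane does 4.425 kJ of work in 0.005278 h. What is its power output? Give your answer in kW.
Convert to SI: W = 4425.0 J, t = 19.0008 s
P = W/t = 4425.0/19.0008 = 232.885 W = 0.2329 kW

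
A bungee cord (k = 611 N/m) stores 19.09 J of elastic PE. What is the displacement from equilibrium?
x = √(2·PE/k) = √(2·19.09/611) = 0.25 m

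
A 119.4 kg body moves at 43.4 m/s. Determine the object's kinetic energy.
KE = ½mv² = ½(119.4)(43.4)² = 112400 J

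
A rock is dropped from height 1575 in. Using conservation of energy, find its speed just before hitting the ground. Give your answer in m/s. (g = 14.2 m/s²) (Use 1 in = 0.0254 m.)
Convert to SI: h = 40.005 m
mgh = ½mv² ⇒ v = √(2gh) = √(2·14.2·40.005) = 33.71 m/s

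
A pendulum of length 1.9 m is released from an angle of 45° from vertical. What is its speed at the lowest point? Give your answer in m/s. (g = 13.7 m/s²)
h = L(1 − cosθ) = 1.9(1 − cos45°) = 0.556497 m
v = √(2gh) = √(2·13.7·0.556497) = 3.905 m/s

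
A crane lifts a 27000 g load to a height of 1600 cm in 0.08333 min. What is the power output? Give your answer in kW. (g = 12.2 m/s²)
Convert to SI: m = 27.0 kg, h = 16.0 m, t = 4.9998 s
P = mgh/t = (27.0)(12.2)(16.0)/4.9998 = 1054.12 W = 1.054 kW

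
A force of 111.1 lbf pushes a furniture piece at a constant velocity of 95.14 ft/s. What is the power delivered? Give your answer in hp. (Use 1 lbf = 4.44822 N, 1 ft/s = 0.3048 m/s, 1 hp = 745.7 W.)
Convert to SI: F = 494.197 N, v = 28.9987 m/s
P = Fv = (494.197)(28.9987) = 14331.1 W = 19.22 hp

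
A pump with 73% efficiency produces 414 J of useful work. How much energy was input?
W_in = W_out/η = 414/0.73 = 567.1 J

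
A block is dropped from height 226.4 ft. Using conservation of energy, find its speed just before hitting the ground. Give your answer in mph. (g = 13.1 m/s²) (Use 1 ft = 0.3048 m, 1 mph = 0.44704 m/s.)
Convert to SI: h = 69.0067 m
mgh = ½mv² ⇒ v = √(2gh) = √(2·13.1·69.0067) = 42.5203 m/s = 95.12 mph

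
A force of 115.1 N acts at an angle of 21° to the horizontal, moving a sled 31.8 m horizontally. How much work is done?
W = F·d·cosθ = (115.1)(31.8)cos(21°) = 3417 J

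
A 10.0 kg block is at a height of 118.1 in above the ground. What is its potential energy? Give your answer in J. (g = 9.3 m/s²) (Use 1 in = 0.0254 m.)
Convert to SI: m = 10.0 kg, h = 2.99974 m
PE = mgh = (10.0)(9.3)(2.99974) = 279.0 J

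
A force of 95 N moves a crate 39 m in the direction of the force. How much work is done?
W = F·d = (95)(39) = 3705 J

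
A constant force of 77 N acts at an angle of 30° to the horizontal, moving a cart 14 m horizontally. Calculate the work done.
W = F·d·cosθ = (77)(14)cos(30°) = 933.6 J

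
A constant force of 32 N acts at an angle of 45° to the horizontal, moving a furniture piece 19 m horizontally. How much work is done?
W = F·d·cosθ = (32)(19)cos(45°) = 429.9 J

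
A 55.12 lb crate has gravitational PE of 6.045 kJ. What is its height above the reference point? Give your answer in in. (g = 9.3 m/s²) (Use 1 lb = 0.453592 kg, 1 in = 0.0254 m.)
Convert to SI: m = 25.002 kg, PE = 6045.0 J
h = PE/(mg) = 6045.0/(25.002·9.3) = 25.9979 m = 1024 in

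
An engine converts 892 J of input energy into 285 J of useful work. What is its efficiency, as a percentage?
η = W_out/W_in = 285/892 = 31.95%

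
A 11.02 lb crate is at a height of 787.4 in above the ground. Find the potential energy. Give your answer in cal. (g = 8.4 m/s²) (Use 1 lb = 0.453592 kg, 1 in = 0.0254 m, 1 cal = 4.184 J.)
Convert to SI: m = 4.99858 kg, h = 20.0 m
PE = mgh = (4.99858)(8.4)(20.0) = 839.76 J = 200.7 cal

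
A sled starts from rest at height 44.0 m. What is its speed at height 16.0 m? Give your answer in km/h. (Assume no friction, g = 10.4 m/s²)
mgh₁ = mgh₂ + ½mv² ⇒ v = √(2g(h₁−h₂)) = √(2·10.4·28.0) = 24.133 m/s = 86.88 km/h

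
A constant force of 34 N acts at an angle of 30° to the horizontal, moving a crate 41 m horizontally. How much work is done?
W = F·d·cosθ = (34)(41)cos(30°) = 1207 J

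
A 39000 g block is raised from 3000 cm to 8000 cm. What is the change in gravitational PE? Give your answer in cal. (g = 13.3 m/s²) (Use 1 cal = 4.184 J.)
Convert to SI: m = 39.0 kg, Δh = 50.0 m
ΔPE = mgΔh = (39.0)(13.3)(50.0) = 25935.0 J = 6199 cal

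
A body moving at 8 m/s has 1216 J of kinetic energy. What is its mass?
m = 2·KE/v² = 2·1216/(8)² = 38.0 kg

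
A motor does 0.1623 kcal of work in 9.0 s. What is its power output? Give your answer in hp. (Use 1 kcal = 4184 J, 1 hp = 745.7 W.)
Convert to SI: W = 679.063 J, t = 9.0 s
P = W/t = 679.063/9.0 = 75.4515 W = 0.1012 hp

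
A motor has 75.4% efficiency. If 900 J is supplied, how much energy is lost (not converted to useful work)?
W_lost = W_in(1 − η) = 900·(1 − 0.754) = 221.4 J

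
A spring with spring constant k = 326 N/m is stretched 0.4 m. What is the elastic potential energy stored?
PE = ½kx² = ½(326)(0.4)² = 26.08 J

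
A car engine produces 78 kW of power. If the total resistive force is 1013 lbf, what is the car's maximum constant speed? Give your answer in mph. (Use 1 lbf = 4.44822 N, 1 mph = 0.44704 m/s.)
Convert to SI: F = 4506.05 N
P = Fv ⇒ v = P/F = 78000 W/4506.05 N = 17.3101 m/s = 38.72 mph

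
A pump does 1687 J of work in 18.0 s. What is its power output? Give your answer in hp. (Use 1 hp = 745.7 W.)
P = W/t = 1687.0/18.0 = 93.7222 W = 0.1257 hp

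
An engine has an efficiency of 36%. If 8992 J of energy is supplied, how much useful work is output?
W_out = η·W_in = 0.36·8992 = 3237.12 J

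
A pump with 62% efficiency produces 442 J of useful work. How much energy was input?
W_in = W_out/η = 442/0.62 = 712.9 J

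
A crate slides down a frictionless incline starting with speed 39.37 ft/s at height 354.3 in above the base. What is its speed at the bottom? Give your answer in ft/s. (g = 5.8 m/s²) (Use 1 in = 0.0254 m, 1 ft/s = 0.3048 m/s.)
Convert to SI: v₀ = 12.0 m/s, h = 8.99922 m
½mv₀² + mgh = ½mv² ⇒ v = √(v₀² + 2gh) = √(12.0² + 2·5.8·8.99922) = 15.7604 m/s = 51.71 ft/s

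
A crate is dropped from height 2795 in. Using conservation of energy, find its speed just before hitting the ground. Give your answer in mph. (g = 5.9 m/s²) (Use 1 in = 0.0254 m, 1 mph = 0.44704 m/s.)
Convert to SI: h = 70.993 m
mgh = ½mv² ⇒ v = √(2gh) = √(2·5.9·70.993) = 28.9433 m/s = 64.74 mph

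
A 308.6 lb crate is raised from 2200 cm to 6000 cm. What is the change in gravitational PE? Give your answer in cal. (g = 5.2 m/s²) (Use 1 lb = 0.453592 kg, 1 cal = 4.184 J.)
Convert to SI: m = 139.978 kg, Δh = 38.0 m
ΔPE = mgΔh = (139.978)(5.2)(38.0) = 27659.7 J = 6611 cal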